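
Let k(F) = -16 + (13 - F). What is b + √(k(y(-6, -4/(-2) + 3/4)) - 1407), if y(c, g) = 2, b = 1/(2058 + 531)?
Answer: 1/2589 + 2*I*√353 ≈ 0.00038625 + 37.577*I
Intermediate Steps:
b = 1/2589 ≈ 0.00038625
k(F) = -3 - F
b + √(k(y(-6, -4/(-2) + 3/4)) - 1407) = 1/2589 + √((-3 - 1*2) - 1407) = 1/2589 + √((-3 - 2) - 1407) = 1/2589 + √(-5 - 1407) = 1/2589 + √(-1412) = 1/2589 + 2*I*√353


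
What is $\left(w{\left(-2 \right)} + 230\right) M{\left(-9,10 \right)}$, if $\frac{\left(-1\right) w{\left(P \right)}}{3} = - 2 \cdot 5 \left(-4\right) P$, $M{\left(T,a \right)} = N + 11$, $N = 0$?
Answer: $5170$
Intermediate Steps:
$M{\left(T,a \right)} = 11$ ($M{\left(T,a \right)} = 0 + 11 = 11$)
$w{\left(P \right)} = - 120 P$ ($w{\left(P \right)} = - 3 - 2 \cdot 5 \left(-4\right) P = - 3 \left(-2\right) \left(-20\right) P = - 3 \cdot 40 P = - 120 P$)
$\left(w{\left(-2 \right)} + 230\right) M{\left(-9,10 \right)} = \left(\left(-120\right) \left(-2\right) + 230\right) 11 = \left(240 + 230\right) 11 = 470 \cdot 11 = 5170$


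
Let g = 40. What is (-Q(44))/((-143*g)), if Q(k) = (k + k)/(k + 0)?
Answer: 1/2860 ≈ 0.00034965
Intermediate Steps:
Q(k) = 2 (Q(k) = (2*k)/k = 2)
(-Q(44))/((-143*g)) = (-1*2)/((-143*40)) = -2/(-5720) = -2*(-1/5720) = 1/2860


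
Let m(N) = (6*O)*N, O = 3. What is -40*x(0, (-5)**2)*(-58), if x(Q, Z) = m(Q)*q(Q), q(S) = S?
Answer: 0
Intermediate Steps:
m(N) = 18*N (m(N) = (6*3)*N = 18*N)
x(Q, Z) = 18*Q**2 (x(Q, Z) = (18*Q)*Q = 18*Q**2)
-40*x(0, (-5)**2)*(-58) = -720*0**2*(-58) = -720*0*(-58) = -40*0*(-58) = 0*(-58) = 0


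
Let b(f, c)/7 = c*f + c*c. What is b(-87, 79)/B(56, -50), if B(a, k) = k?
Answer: 2212/25 ≈ 88.480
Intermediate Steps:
b(f, c) = 7*c² + 7*c*f (b(f, c) = 7*(c*f + c*c) = 7*(c*f + c²) = 7*(c² + c*f) = 7*c² + 7*c*f)
b(-87, 79)/B(56, -50) = (7*79*(79 - 87))/(-50) = (7*79*(-8))*(-1/50) = -4424*(-1/50) = 2212/25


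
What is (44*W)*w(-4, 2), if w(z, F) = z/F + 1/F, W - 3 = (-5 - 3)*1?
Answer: 330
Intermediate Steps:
W = -5 (W = 3 + (-5 - 3)*1 = 3 - 8*1 = 3 - 8 = -5)
w(z, F) = 1/F + z/F (w(z, F) = z/F + 1/F = 1/F + z/F)
(44*W)*w(-4, 2) = (44*(-5))*((1 - 4)/2) = -110*(-3) = -220*(-3/2) = 330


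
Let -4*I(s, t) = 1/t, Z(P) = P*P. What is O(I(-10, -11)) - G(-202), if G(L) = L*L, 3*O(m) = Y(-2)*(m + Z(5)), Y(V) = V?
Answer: -898055/22 ≈ -40821.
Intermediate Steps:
Z(P) = P²
I(s, t) = -1/(4*t)
O(m) = -50/3 - 2*m/3 (O(m) = (-2*(m + 5²))/3 = (-2*(m + 25))/3 = (-2*(25 + m))/3 = (-50 - 2*m)/3 = -50/3 - 2*m/3)
G(L) = L²
O(I(-10, -11)) - G(-202) = (-50/3 - (-1)/(6*(-11))) - 1*(-202)² = (-50/3 - (-1)*(-1)/(6*11)) - 1*40804 = (-50/3 - ⅔*1/44) - 40804 = (-50/3 - 1/66) - 40804 = -367/22 - 40804 = -898055/22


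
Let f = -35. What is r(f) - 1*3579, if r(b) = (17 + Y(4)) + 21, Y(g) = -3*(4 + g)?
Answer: -3565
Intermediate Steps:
Y(g) = -12 - 3*g
r(b) = 14 (r(b) = (17 + (-12 - 3*4)) + 21 = (17 + (-12 - 12)) + 21 = (17 - 24) + 21 = -7 + 21 = 14)
r(f) - 1*3579 = 14 - 1*3579 = 14 - 3579 = -3565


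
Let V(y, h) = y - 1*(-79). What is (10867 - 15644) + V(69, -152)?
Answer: -4629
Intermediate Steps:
V(y, h) = 79 + y (V(y, h) = y + 79 = 79 + y)
(10867 - 15644) + V(69, -152) = (10867 - 15644) + (79 + 69) = -4777 + 148 = -4629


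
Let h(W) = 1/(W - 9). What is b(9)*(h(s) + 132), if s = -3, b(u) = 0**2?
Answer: 0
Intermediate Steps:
b(u) = 0
h(W) = 1/(-9 + W)
b(9)*(h(s) + 132) = 0*(1/(-9 - 3) + 132) = 0*(1/(-12) + 132) = 0*(-1/12 + 132) = 0*(1583/12) = 0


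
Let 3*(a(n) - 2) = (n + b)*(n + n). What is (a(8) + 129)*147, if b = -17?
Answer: 12201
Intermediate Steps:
a(n) = 2 + 2*n*(-17 + n)/3 (a(n) = 2 + ((n - 17)*(n + n))/3 = 2 + ((-17 + n)*(2*n))/3 = 2 + (2*n*(-17 + n))/3 = 2 + 2*n*(-17 + n)/3)
(a(8) + 129)*147 = ((2 - 34/3*8 + (2/3)*8**2) + 129)*147 = ((2 - 272/3 + (2/3)*64) + 129)*147 = ((2 - 272/3 + 128/3) + 129)*147 = (-46 + 129)*147 = 83*147 = 12201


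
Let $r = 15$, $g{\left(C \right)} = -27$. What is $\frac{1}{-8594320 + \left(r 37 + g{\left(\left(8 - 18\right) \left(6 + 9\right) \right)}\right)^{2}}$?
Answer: $- \frac{1}{8315536} \approx -1.2026 \cdot 10^{-7}$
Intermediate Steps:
$\frac{1}{-8594320 + \left(r 37 + g{\left(\left(8 - 18\right) \left(6 + 9\right) \right)}\right)^{2}} = \frac{1}{-8594320 + \left(15 \cdot 37 - 27\right)^{2}} = \frac{1}{-8594320 + \left(555 - 27\right)^{2}} = \frac{1}{-8594320 + 528^{2}} = \frac{1}{-8594320 + 278784} = \frac{1}{-8315536} = - \frac{1}{8315536}$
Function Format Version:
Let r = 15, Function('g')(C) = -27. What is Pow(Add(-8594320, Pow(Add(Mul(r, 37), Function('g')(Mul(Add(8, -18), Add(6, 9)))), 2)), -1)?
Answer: Rational(-1, 8315536) ≈ -1.2026e-7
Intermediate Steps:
Pow(Add(-8594320, Pow(Add(Mul(r, 37), Function('g')(Mul(Add(8, -18), Add(6, 9)))), 2)), -1) = Pow(Add(-8594320, Pow(Add(Mul(15, 37), -27), 2)), -1) = Pow(Add(-8594320, Pow(Add(555, -27), 2)), -1) = Pow(Add(-8594320, Pow(528, 2)), -1) = Pow(Add(-8594320, 278784), -1) = Pow(-8315536, -1) = Rational(-1, 8315536)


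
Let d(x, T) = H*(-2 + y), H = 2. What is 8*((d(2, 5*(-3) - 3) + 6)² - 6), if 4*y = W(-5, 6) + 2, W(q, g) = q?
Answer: -46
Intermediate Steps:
y = -¾ (y = (-5 + 2)/4 = (¼)*(-3) = -¾ ≈ -0.75000)
d(x, T) = -11/2 (d(x, T) = 2*(-2 - ¾) = 2*(-11/4) = -11/2)
8*((d(2, 5*(-3) - 3) + 6)² - 6) = 8*((-11/2 + 6)² - 6) = 8*((½)² - 6) = 8*(¼ - 6) = 8*(-23/4) = -46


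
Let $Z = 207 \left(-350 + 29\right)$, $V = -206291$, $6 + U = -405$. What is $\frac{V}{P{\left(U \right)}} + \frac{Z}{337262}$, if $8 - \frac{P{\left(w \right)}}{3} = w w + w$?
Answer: $\frac{8996189515}{42621991143} \approx 0.21107$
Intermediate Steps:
$U = -411$ ($U = -6 - 405 = -411$)
$P{\left(w \right)} = 24 - 3 w - 3 w^{2}$ ($P{\left(w \right)} = 24 - 3 \left(w w + w\right) = 24 - 3 \left(w^{2} + w\right) = 24 - 3 \left(w + w^{2}\right) = 24 - \left(3 w + 3 w^{2}\right) = 24 - 3 w - 3 w^{2}$)
$Z = -66447$ ($Z = 207 \left(-321\right) = -66447$)
$\frac{V}{P{\left(U \right)}} + \frac{Z}{337262} = - \frac{206291}{24 - -1233 - 3 \left(-411\right)^{2}} - \frac{66447}{337262} = - \frac{206291}{24 + 1233 - 506763} - \frac{66447}{337262} = - \frac{206291}{-505506} - \frac{66447}{337262} = \left(-206291\right) \left(- \frac{1}{505506}\right) - \frac{66447}{337262} = \frac{206291}{505506} - \frac{66447}{337262} = \frac{8996189515}{42621991143}$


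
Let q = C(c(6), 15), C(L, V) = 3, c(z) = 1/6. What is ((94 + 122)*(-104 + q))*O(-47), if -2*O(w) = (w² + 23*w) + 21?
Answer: 12533292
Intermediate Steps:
c(z) = ⅙
q = 3
O(w) = -21/2 - 23*w/2 - w²/2 (O(w) = -((w² + 23*w) + 21)/2 = -(21 + w² + 23*w)/2 = -21/2 - 23*w/2 - w²/2)
((94 + 122)*(-104 + q))*O(-47) = ((94 + 122)*(-104 + 3))*(-21/2 - 23/2*(-47) - ½*(-47)²) = (216*(-101))*(-21/2 + 1081/2 - ½*2209) = -21816*(-21/2 + 1081/2 - 2209/2) = -21816*(-1149/2) = 12533292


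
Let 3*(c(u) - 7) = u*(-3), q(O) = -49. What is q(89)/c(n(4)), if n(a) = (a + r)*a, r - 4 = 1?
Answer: 49/29 ≈ 1.6897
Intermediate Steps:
r = 5 (r = 4 + 1 = 5)
n(a) = a*(5 + a) (n(a) = (a + 5)*a = (5 + a)*a = a*(5 + a))
c(u) = 7 - u (c(u) = 7 + (u*(-3))/3 = 7 + (-3*u)/3 = 7 - u)
q(89)/c(n(4)) = -49/(7 - 4*(5 + 4)) = -49/(7 - 4*9) = -49/(7 - 1*36) = -49/(7 - 36) = -49/(-29) = -49*(-1/29) = 49/29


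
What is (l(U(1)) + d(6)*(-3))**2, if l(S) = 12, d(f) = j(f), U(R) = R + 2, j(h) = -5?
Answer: 729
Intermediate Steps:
U(R) = 2 + R
d(f) = -5
(l(U(1)) + d(6)*(-3))**2 = (12 - 5*(-3))**2 = (12 + 15)**2 = 27**2 = 729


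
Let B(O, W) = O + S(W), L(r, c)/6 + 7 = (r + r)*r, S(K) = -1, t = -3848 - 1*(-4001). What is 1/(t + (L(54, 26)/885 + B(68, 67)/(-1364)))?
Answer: 80476/15486995 ≈ 0.0051964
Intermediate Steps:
t = 153 (t = -3848 + 4001 = 153)
L(r, c) = -42 + 12*r² (L(r, c) = -42 + 6*((r + r)*r) = -42 + 6*((2*r)*r) = -42 + 6*(2*r²) = -42 + 12*r²)
B(O, W) = -1 + O (B(O, W) = O - 1 = -1 + O)
1/(t + (L(54, 26)/885 + B(68, 67)/(-1364))) = 1/(153 + ((-42 + 12*54²)/885 + (-1 + 68)/(-1364))) = 1/(153 + ((-42 + 12*2916)*(1/885) + 67*(-1/1364))) = 1/(153 + ((-42 + 34992)*(1/885) - 67/1364)) = 1/(153 + (34950*(1/885) - 67/1364)) = 1/(153 + (2330/59 - 67/1364)) = 1/(153 + 3174167/80476) = 1/(15486995/80476) = 80476/15486995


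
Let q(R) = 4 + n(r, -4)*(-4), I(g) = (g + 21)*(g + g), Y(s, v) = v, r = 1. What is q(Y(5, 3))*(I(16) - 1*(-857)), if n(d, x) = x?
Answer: 40820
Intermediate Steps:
I(g) = 2*g*(21 + g) (I(g) = (21 + g)*(2*g) = 2*g*(21 + g))
q(R) = 20 (q(R) = 4 - 4*(-4) = 4 + 16 = 20)
q(Y(5, 3))*(I(16) - 1*(-857)) = 20*(2*16*(21 + 16) - 1*(-857)) = 20*(2*16*37 + 857) = 20*(1184 + 857) = 20*2041 = 40820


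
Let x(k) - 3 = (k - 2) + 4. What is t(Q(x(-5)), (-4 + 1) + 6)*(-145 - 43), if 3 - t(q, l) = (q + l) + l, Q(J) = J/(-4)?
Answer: 564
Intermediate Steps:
x(k) = 5 + k (x(k) = 3 + ((k - 2) + 4) = 3 + ((-2 + k) + 4) = 3 + (2 + k) = 5 + k)
Q(J) = -J/4 (Q(J) = J*(-¼) = -J/4)
t(q, l) = 3 - q - 2*l (t(q, l) = 3 - ((q + l) + l) = 3 - ((l + q) + l) = 3 - (q + 2*l) = 3 + (-q - 2*l) = 3 - q - 2*l)
t(Q(x(-5)), (-4 + 1) + 6)*(-145 - 43) = (3 - (-1)*(5 - 5)/4 - 2*((-4 + 1) + 6))*(-145 - 43) = (3 - (-1)*0/4 - 2*(-3 + 6))*(-188) = (3 - 1*0 - 2*3)*(-188) = (3 + 0 - 6)*(-188) = -3*(-188) = 564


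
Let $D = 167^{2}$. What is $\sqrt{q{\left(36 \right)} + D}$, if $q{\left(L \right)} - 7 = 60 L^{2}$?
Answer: $2 \sqrt{26414} \approx 325.05$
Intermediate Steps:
$q{\left(L \right)} = 7 + 60 L^{2}$
$D = 27889$
$\sqrt{q{\left(36 \right)} + D} = \sqrt{\left(7 + 60 \cdot 36^{2}\right) + 27889} = \sqrt{\left(7 + 60 \cdot 1296\right) + 27889} = \sqrt{\left(7 + 77760\right) + 27889} = \sqrt{77767 + 27889} = \sqrt{105656} = 2 \sqrt{26414}$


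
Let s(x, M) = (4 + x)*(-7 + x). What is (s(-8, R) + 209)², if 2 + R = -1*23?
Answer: 72361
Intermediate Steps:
R = -25 (R = -2 - 1*23 = -2 - 23 = -25)
s(x, M) = (-7 + x)*(4 + x)
(s(-8, R) + 209)² = ((-28 + (-8)² - 3*(-8)) + 209)² = ((-28 + 64 + 24) + 209)² = (60 + 209)² = 269² = 72361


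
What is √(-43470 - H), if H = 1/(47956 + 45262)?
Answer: I*√377736717521498/93218 ≈ 208.49*I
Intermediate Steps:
H = 1/93218 ≈ 1.0728e-5
√(-43470 - H) = √(-43470 - 1*1/93218) = √(-43470 - 1/93218) = √(-4052186461/93218) = I*√377736717521498/93218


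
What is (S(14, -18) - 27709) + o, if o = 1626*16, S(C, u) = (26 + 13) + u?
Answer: -1672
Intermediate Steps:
S(C, u) = 39 + u
o = 26016
(S(14, -18) - 27709) + o = ((39 - 18) - 27709) + 26016 = (21 - 27709) + 26016 = -27688 + 26016 = -1672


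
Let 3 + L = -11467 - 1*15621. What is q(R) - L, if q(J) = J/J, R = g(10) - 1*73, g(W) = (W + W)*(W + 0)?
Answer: 27092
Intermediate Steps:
g(W) = 2*W² (g(W) = (2*W)*W = 2*W²)
R = 127 (R = 2*10² - 1*73 = 2*100 - 73 = 200 - 73 = 127)
q(J) = 1
L = -27091 (L = -3 + (-11467 - 1*15621) = -3 + (-11467 - 15621) = -3 - 27088 = -27091)
q(R) - L = 1 - 1*(-27091) = 1 + 27091 = 27092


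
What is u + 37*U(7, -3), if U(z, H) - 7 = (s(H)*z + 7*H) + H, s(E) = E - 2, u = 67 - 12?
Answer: -1869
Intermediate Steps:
u = 55
s(E) = -2 + E
U(z, H) = 7 + 8*H + z*(-2 + H) (U(z, H) = 7 + (((-2 + H)*z + 7*H) + H) = 7 + ((z*(-2 + H) + 7*H) + H) = 7 + ((7*H + z*(-2 + H)) + H) = 7 + (8*H + z*(-2 + H)) = 7 + 8*H + z*(-2 + H))
u + 37*U(7, -3) = 55 + 37*(7 + 8*(-3) + 7*(-2 - 3)) = 55 + 37*(7 - 24 + 7*(-5)) = 55 + 37*(7 - 24 - 35) = 55 + 37*(-52) = 55 - 1924 = -1869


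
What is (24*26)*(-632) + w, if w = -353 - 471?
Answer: -395192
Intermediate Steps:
w = -824
(24*26)*(-632) + w = (24*26)*(-632) - 824 = 624*(-632) - 824 = -394368 - 824 = -395192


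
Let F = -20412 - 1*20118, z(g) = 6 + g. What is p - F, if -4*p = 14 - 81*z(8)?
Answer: 40810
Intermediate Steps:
p = 280 (p = -(14 - 81*(6 + 8))/4 = -(14 - 81*14)/4 = -(14 - 1134)/4 = -¼*(-1120) = 280)
F = -40530 (F = -20412 - 20118 = -40530)
p - F = 280 - 1*(-40530) = 280 + 40530 = 40810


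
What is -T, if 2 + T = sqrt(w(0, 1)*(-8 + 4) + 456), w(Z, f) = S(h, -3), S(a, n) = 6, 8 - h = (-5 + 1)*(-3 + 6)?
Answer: 2 - 12*sqrt(3) ≈ -18.785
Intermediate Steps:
h = 20 (h = 8 - (-5 + 1)*(-3 + 6) = 8 - (-4)*3 = 8 - 1*(-12) = 8 + 12 = 20)
w(Z, f) = 6
T = -2 + 12*sqrt(3) (T = -2 + sqrt(6*(-8 + 4) + 456) = -2 + sqrt(6*(-4) + 456) = -2 + sqrt(-24 + 456) = -2 + sqrt(432) = -2 + 12*sqrt(3) ≈ 18.785)
-T = -(-2 + 12*sqrt(3)) = 2 - 12*sqrt(3)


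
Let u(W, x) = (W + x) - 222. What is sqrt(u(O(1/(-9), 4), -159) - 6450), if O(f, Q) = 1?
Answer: I*sqrt(6830) ≈ 82.644*I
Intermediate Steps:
u(W, x) = -222 + W + x
sqrt(u(O(1/(-9), 4), -159) - 6450) = sqrt((-222 + 1 - 159) - 6450) = sqrt(-380 - 6450) = sqrt(-6830) = I*sqrt(6830)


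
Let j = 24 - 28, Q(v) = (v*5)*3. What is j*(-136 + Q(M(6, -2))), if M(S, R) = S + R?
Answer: 304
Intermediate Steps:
M(S, R) = R + S
Q(v) = 15*v (Q(v) = (5*v)*3 = 15*v)
j = -4
j*(-136 + Q(M(6, -2))) = -4*(-136 + 15*(-2 + 6)) = -4*(-136 + 15*4) = -4*(-136 + 60) = -4*(-76) = 304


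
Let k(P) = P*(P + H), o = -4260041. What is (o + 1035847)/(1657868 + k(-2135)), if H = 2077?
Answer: -1612097/890849 ≈ -1.8096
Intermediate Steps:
k(P) = P*(2077 + P) (k(P) = P*(P + 2077) = P*(2077 + P))
(o + 1035847)/(1657868 + k(-2135)) = (-4260041 + 1035847)/(1657868 - 2135*(2077 - 2135)) = -3224194/(1657868 - 2135*(-58)) = -3224194/(1657868 + 123830) = -3224194/1781698 = -3224194*1/1781698 = -1612097/890849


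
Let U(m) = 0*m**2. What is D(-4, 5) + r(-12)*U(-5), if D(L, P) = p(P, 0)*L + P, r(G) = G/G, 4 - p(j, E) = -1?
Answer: -15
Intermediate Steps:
p(j, E) = 5 (p(j, E) = 4 - 1*(-1) = 4 + 1 = 5)
r(G) = 1
U(m) = 0
D(L, P) = P + 5*L (D(L, P) = 5*L + P = P + 5*L)
D(-4, 5) + r(-12)*U(-5) = (5 + 5*(-4)) + 1*0 = (5 - 20) + 0 = -15 + 0 = -15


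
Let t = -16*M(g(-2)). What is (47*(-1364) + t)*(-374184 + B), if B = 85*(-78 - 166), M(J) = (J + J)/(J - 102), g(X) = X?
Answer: 329134400688/13 ≈ 2.5318e+10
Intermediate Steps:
M(J) = 2*J/(-102 + J) (M(J) = (2*J)/(-102 + J) = 2*J/(-102 + J))
B = -20740 (B = 85*(-244) = -20740)
t = -8/13 (t = -32*(-2)/(-102 - 2) = -32*(-2)/(-104) = -32*(-2)*(-1)/104 = -16*1/26 = -8/13 ≈ -0.61539)
(47*(-1364) + t)*(-374184 + B) = (47*(-1364) - 8/13)*(-374184 - 20740) = (-64108 - 8/13)*(-394924) = -833412/13*(-394924) = 329134400688/13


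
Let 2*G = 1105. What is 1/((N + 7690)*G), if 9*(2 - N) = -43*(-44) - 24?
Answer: 9/37216400 ≈ 2.4183e-7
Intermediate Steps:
G = 1105/2 (G = (1/2)*1105 = 1105/2 ≈ 552.50)
N = -1850/9 (N = 2 - (-43*(-44) - 24)/9 = 2 - (1892 - 24)/9 = 2 - 1/9*1868 = 2 - 1868/9 = -1850/9 ≈ -205.56)
1/((N + 7690)*G) = 1/((-1850/9 + 7690)*(1105/2)) = (2/1105)/(67360/9) = (9/67360)*(2/1105) = 9/37216400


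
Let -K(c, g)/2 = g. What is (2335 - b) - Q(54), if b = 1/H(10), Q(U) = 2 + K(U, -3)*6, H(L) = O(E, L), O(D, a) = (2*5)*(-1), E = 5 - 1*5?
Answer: 22971/10 ≈ 2297.1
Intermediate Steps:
E = 0 (E = 5 - 5 = 0)
K(c, g) = -2*g
O(D, a) = -10 (O(D, a) = 10*(-1) = -10)
H(L) = -10
Q(U) = 38 (Q(U) = 2 - 2*(-3)*6 = 2 + 6*6 = 2 + 36 = 38)
b = -1/10 (b = 1/(-10) = -1/10 ≈ -0.10000)
(2335 - b) - Q(54) = (2335 - 1*(-1/10)) - 1*38 = (2335 + 1/10) - 38 = 23351/10 - 38 = 22971/10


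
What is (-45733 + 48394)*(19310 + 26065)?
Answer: 120742875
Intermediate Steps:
(-45733 + 48394)*(19310 + 26065) = 2661*45375 = 120742875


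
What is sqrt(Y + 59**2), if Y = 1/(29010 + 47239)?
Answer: sqrt(20238220789730)/76249 ≈ 59.000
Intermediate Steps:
Y = 1/76249 ≈ 1.3115e-5
sqrt(Y + 59**2) = sqrt(1/76249 + 59**2) = sqrt(1/76249 + 3481) = sqrt(265422770/76249) = sqrt(20238220789730)/76249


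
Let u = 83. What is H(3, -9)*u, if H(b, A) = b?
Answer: 249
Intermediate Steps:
H(3, -9)*u = 3*83 = 249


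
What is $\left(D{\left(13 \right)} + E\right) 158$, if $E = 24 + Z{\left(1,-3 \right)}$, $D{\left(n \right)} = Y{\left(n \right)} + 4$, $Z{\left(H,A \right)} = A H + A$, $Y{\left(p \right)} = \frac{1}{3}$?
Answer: $\frac{10586}{3} \approx 3528.7$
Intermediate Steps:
$Y{\left(p \right)} = \frac{1}{3}$
$Z{\left(H,A \right)} = A + A H$
$D{\left(n \right)} = \frac{13}{3}$ ($D{\left(n \right)} = \frac{1}{3} + 4 = \frac{13}{3}$)
$E = 18$ ($E = 24 - 3 \left(1 + 1\right) = 24 - 6 = 18$)
$\left(D{\left(13 \right)} + E\right) 158 = \left(\frac{13}{3} + 18\right) 158 = \frac{67}{3} \cdot 158 = \frac{10586}{3}$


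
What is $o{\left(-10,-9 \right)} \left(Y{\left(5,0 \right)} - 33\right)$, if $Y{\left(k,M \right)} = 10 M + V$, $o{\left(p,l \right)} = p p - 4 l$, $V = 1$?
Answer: $-4352$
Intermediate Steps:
$o{\left(p,l \right)} = p^{2} - 4 l$
$Y{\left(k,M \right)} = 1 + 10 M$ ($Y{\left(k,M \right)} = 10 M + 1 = 1 + 10 M$)
$o{\left(-10,-9 \right)} \left(Y{\left(5,0 \right)} - 33\right) = \left(\left(-10\right)^{2} - -36\right) \left(\left(1 + 10 \cdot 0\right) - 33\right) = \left(100 + 36\right) \left(\left(1 + 0\right) - 33\right) = 136 \left(1 - 33\right) = 136 \left(-32\right) = -4352$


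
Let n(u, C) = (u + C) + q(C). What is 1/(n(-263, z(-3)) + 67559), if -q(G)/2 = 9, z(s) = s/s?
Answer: 1/67279 ≈ 1.4863e-5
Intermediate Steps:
z(s) = 1
q(G) = -18 (q(G) = -2*9 = -18)
n(u, C) = -18 + C + u (n(u, C) = (u + C) - 18 = (C + u) - 18 = -18 + C + u)
1/(n(-263, z(-3)) + 67559) = 1/((-18 + 1 - 263) + 67559) = 1/(-280 + 67559) = 1/67279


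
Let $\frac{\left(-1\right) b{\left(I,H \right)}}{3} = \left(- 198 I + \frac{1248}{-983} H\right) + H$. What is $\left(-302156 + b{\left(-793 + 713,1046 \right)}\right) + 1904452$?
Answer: $\frac{1529176378}{983} \approx 1.5556 \cdot 10^{6}$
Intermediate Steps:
$b{\left(I,H \right)} = 594 I + \frac{795 H}{983}$ ($b{\left(I,H \right)} = - 3 \left(\left(- 198 I + \frac{1248}{-983} H\right) + H\right) = - 3 \left(\left(- 198 I + 1248 \left(- \frac{1}{983}\right) H\right) + H\right) = - 3 \left(\left(- 198 I - \frac{1248 H}{983}\right) + H\right) = - 3 \left(- 198 I - \frac{265 H}{983}\right) = 594 I + \frac{795 H}{983}$)
$\left(-302156 + b{\left(-793 + 713,1046 \right)}\right) + 1904452 = \left(-302156 + \left(594 \left(-793 + 713\right) + \frac{795}{983} \cdot 1046\right)\right) + 1904452 = \left(-302156 + \left(594 \left(-80\right) + \frac{831570}{983}\right)\right) + 1904452 = \left(-302156 + \left(-47520 + \frac{831570}{983}\right)\right) + 1904452 = \left(-302156 - \frac{45880590}{983}\right) + 1904452 = - \frac{342899938}{983} + 1904452 = \frac{1529176378}{983}$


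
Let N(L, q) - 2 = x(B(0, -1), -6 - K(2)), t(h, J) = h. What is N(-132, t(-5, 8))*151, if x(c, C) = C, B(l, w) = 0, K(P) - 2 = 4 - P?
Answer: -1208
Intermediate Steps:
K(P) = 6 - P (K(P) = 2 + (4 - P) = 6 - P)
N(L, q) = -8 (N(L, q) = 2 + (-6 - (6 - 1*2)) = 2 + (-6 - (6 - 2)) = 2 + (-6 - 1*4) = 2 + (-6 - 4) = 2 - 10 = -8)
N(-132, t(-5, 8))*151 = -8*151 = -1208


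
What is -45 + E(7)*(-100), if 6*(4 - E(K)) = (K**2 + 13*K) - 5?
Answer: 1805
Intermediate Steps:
E(K) = 29/6 - 13*K/6 - K**2/6 (E(K) = 4 - ((K**2 + 13*K) - 5)/6 = 4 - (-5 + K**2 + 13*K)/6 = 4 + (5/6 - 13*K/6 - K**2/6) = 29/6 - 13*K/6 - K**2/6)
-45 + E(7)*(-100) = -45 + (29/6 - 13/6*7 - 1/6*7**2)*(-100) = -45 + (29/6 - 91/6 - 1/6*49)*(-100) = -45 + (29/6 - 91/6 - 49/6)*(-100) = -45 - 37/2*(-100) = -45 + 1850 = 1805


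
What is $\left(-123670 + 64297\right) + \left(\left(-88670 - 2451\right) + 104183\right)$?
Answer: $-46311$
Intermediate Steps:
$\left(-123670 + 64297\right) + \left(\left(-88670 - 2451\right) + 104183\right) = -59373 + \left(-91121 + 104183\right) = -59373 + 13062 = -46311$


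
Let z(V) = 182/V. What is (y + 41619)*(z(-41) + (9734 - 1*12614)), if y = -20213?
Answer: -2531516372/41 ≈ -6.1744e+7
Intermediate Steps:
(y + 41619)*(z(-41) + (9734 - 1*12614)) = (-20213 + 41619)*(182/(-41) + (9734 - 1*12614)) = 21406*(182*(-1/41) + (9734 - 12614)) = 21406*(-182/41 - 2880) = 21406*(-118262/41) = -2531516372/41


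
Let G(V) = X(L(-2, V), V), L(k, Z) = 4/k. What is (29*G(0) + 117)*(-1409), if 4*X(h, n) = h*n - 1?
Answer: -618551/4 ≈ -1.5464e+5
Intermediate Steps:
X(h, n) = -¼ + h*n/4 (X(h, n) = (h*n - 1)/4 = (-1 + h*n)/4 = -¼ + h*n/4)
G(V) = -¼ - V/2 (G(V) = -¼ + (4/(-2))*V/4 = -¼ + (4*(-½))*V/4 = -¼ + (¼)*(-2)*V = -¼ - V/2)
(29*G(0) + 117)*(-1409) = (29*(-¼ - ½*0) + 117)*(-1409) = (29*(-¼ + 0) + 117)*(-1409) = (29*(-¼) + 117)*(-1409) = (-29/4 + 117)*(-1409) = (439/4)*(-1409) = -618551/4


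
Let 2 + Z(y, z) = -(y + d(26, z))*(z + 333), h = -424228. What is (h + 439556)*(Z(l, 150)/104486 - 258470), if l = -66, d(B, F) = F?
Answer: -206978099522016/52243 ≈ -3.9618e+9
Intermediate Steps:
Z(y, z) = -2 - (333 + z)*(y + z) (Z(y, z) = -2 - (y + z)*(z + 333) = -2 - (y + z)*(333 + z) = -2 - (333 + z)*(y + z))
(h + 439556)*(Z(l, 150)/104486 - 258470) = (-424228 + 439556)*((-2 - 1*150² - 333*(-66) - 333*150 - 1*(-66)*150)/104486 - 258470) = 15328*((-2 - 1*22500 + 21978 - 49950 + 9900)*(1/104486) - 258470) = 15328*((-2 - 22500 + 21978 - 49950 + 9900)*(1/104486) - 258470) = 15328*(-40574*1/104486 - 258470) = 15328*(-20287/52243 - 258470) = 15328*(-13503268497/52243) = -206978099522016/52243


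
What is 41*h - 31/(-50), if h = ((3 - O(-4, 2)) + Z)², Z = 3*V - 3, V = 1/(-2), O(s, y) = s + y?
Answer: 1087/100 ≈ 10.870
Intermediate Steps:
V = -½ (V = 1*(-½) = -½ ≈ -0.50000)
Z = -9/2 (Z = 3*(-½) - 3 = -3/2 - 3 = -9/2 ≈ -4.5000)
h = ¼ (h = ((3 - (-4 + 2)) - 9/2)² = ((3 - 1*(-2)) - 9/2)² = ((3 + 2) - 9/2)² = (5 - 9/2)² = (½)² = ¼ ≈ 0.25000)
41*h - 31/(-50) = 41*(¼) - 31/(-50) = 41/4 - 31*(-1/50) = 41/4 + 31/50 = 1087/100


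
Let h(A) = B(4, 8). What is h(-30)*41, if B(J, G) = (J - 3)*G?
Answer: 328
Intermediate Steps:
B(J, G) = G*(-3 + J) (B(J, G) = (-3 + J)*G = G*(-3 + J))
h(A) = 8 (h(A) = 8*(-3 + 4) = 8*1 = 8)
h(-30)*41 = 8*41 = 328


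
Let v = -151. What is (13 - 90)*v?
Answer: 11627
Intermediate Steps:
(13 - 90)*v = (13 - 90)*(-151) = -77*(-151) = 11627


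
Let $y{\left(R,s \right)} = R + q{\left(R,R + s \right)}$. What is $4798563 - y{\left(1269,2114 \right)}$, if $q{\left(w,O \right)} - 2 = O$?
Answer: $4793909$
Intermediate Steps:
$q{\left(w,O \right)} = 2 + O$
$y{\left(R,s \right)} = 2 + s + 2 R$ ($y{\left(R,s \right)} = R + \left(2 + \left(R + s\right)\right) = R + \left(2 + R + s\right) = 2 + s + 2 R$)
$4798563 - y{\left(1269,2114 \right)} = 4798563 - \left(2 + 2114 + 2 \cdot 1269\right) = 4798563 - \left(2 + 2114 + 2538\right) = 4798563 - 4654 = 4793909$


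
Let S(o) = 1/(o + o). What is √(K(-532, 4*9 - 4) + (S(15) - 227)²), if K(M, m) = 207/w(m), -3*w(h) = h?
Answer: 17*√2565814/120 ≈ 226.92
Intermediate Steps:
w(h) = -h/3
S(o) = 1/(2*o)
K(M, m) = -621/m (K(M, m) = 207/((-m/3)) = 207*(-3/m) = -621/m)
√(K(-532, 4*9 - 4) + (S(15) - 227)²) = √(-621/(4*9 - 4) + ((½)/15 - 227)²) = √(-621/(36 - 4) + ((½)*(1/15) - 227)²) = √(-621/32 + (1/30 - 227)²) = √(-621*1/32 + (-6809/30)²) = √(-621/32 + 46362481/900) = √(370760123/7200) = 17*√2565814/120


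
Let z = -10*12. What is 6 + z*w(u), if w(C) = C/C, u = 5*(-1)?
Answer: -114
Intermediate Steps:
u = -5
w(C) = 1
z = -120
6 + z*w(u) = 6 - 120*1 = 6 - 120 = -114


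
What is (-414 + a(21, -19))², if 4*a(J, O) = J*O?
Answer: 4223025/16 ≈ 2.6394e+5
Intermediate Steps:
a(J, O) = J*O/4 (a(J, O) = (J*O)/4 = J*O/4)
(-414 + a(21, -19))² = (-414 + (¼)*21*(-19))² = (-414 - 399/4)² = (-2055/4)² = 4223025/16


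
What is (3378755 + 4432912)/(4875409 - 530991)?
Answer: 7811667/4344418 ≈ 1.7981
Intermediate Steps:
(3378755 + 4432912)/(4875409 - 530991) = 7811667/4344418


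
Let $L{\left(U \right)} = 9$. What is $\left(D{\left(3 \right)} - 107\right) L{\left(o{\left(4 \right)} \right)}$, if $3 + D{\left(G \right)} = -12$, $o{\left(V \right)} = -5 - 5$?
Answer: $-1098$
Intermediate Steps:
$o{\left(V \right)} = -10$ ($o{\left(V \right)} = -5 - 5 = -10$)
$D{\left(G \right)} = -15$ ($D{\left(G \right)} = -3 - 12 = -15$)
$\left(D{\left(3 \right)} - 107\right) L{\left(o{\left(4 \right)} \right)} = \left(-15 - 107\right) 9 = \left(-122\right) 9 = -1098$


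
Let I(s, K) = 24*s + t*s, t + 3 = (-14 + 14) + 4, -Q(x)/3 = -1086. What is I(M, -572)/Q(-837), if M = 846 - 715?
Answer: 3275/3258 ≈ 1.0052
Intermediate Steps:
Q(x) = 3258 (Q(x) = -3*(-1086) = 3258)
M = 131
t = 1 (t = -3 + ((-14 + 14) + 4) = -3 + (0 + 4) = -3 + 4 = 1)
I(s, K) = 25*s (I(s, K) = 24*s + 1*s = 24*s + s = 25*s)
I(M, -572)/Q(-837) = (25*131)/3258 = 3275*(1/3258) = 3275/3258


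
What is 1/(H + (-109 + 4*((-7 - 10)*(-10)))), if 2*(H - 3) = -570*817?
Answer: -1/232271 ≈ -4.3053e-6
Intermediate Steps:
H = -232842 (H = 3 + (-570*817)/2 = 3 + (½)*(-465690) = 3 - 232845 = -232842)
1/(H + (-109 + 4*((-7 - 10)*(-10)))) = 1/(-232842 + (-109 + 4*((-7 - 10)*(-10)))) = 1/(-232842 + (-109 + 4*(-17*(-10)))) = 1/(-232842 + (-109 + 4*170)) = 1/(-232842 + (-109 + 680)) = 1/(-232842 + 571) = 1/(-232271) = -1/232271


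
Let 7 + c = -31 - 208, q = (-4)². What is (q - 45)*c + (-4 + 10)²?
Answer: 7170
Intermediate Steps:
q = 16
c = -246 (c = -7 + (-31 - 208) = -7 - 239 = -246)
(q - 45)*c + (-4 + 10)² = (16 - 45)*(-246) + (-4 + 10)² = -29*(-246) + 6² = 7134 + 36 = 7170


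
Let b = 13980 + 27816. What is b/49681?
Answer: 41796/49681 ≈ 0.84129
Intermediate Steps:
b = 41796
b/49681 = 41796/49681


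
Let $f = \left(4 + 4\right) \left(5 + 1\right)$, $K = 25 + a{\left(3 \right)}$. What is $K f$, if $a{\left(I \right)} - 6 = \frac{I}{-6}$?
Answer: $1464$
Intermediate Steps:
$a{\left(I \right)} = 6 - \frac{I}{6}$ ($a{\left(I \right)} = 6 + \frac{I}{-6} = 6 + I \left(- \frac{1}{6}\right) = 6 - \frac{I}{6}$)
$K = \frac{61}{2}$ ($K = 25 + \left(6 - \frac{1}{2}\right) = 25 + \frac{11}{2} = \frac{61}{2} \approx 30.5$)
$f = 48$ ($f = 8 \cdot 6 = 48$)
$K f = \frac{61}{2} \cdot 48 = 1464$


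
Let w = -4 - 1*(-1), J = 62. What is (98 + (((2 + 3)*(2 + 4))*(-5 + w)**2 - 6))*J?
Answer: 124744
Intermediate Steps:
w = -3 (w = -4 + 1 = -3)
(98 + (((2 + 3)*(2 + 4))*(-5 + w)**2 - 6))*J = (98 + (((2 + 3)*(2 + 4))*(-5 - 3)**2 - 6))*62 = (98 + ((5*6)*(-8)**2 - 6))*62 = (98 + (30*64 - 6))*62 = (98 + (1920 - 6))*62 = (98 + 1914)*62 = 2012*62 = 124744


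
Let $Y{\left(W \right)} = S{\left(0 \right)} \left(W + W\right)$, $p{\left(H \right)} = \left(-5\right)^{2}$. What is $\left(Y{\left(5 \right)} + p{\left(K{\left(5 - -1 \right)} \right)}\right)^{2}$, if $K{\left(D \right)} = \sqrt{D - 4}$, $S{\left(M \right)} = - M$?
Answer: $625$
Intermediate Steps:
$K{\left(D \right)} = \sqrt{-4 + D}$
$p{\left(H \right)} = 25$
$Y{\left(W \right)} = 0$ ($Y{\left(W \right)} = \left(-1\right) 0 \left(W + W\right) = 0 \cdot 2 W = 0$)
$\left(Y{\left(5 \right)} + p{\left(K{\left(5 - -1 \right)} \right)}\right)^{2} = \left(0 + 25\right)^{2} = 25^{2} = 625$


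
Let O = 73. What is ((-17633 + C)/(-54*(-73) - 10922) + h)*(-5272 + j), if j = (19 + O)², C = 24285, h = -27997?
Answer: -155949718176/1745 ≈ -8.9369e+7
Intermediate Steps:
j = 8464 (j = (19 + 73)² = 92² = 8464)
((-17633 + C)/(-54*(-73) - 10922) + h)*(-5272 + j) = ((-17633 + 24285)/(-54*(-73) - 10922) - 27997)*(-5272 + 8464) = (6652/(3942 - 10922) - 27997)*3192 = (6652/(-6980) - 27997)*3192 = (6652*(-1/6980) - 27997)*3192 = (-1663/1745 - 27997)*3192 = -48856428/1745*3192 = -155949718176/1745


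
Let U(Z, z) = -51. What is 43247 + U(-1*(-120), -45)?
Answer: 43196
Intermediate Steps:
43247 + U(-1*(-120), -45) = 43247 - 51 = 43196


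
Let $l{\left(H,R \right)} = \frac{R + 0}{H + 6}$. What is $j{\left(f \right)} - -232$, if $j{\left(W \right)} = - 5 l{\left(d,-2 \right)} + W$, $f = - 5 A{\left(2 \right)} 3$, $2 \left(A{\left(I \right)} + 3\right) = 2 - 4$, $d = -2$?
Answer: $\frac{589}{2} \approx 294.5$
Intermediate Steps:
$l{\left(H,R \right)} = \frac{R}{6 + H}$
$A{\left(I \right)} = -4$ ($A{\left(I \right)} = -3 + \frac{2 - 4}{2} = -3 + \frac{1}{2} \left(-2\right) = -3 - 1 = -4$)
$f = 60$ ($f = \left(-5\right) \left(-4\right) 3 = 20 \cdot 3 = 60$)
$j{\left(W \right)} = \frac{5}{2} + W$ ($j{\left(W \right)} = - 5 \left(- \frac{2}{6 - 2}\right) + W = - 5 \left(- \frac{2}{4}\right) + W = - 5 \left(\left(-2\right) \frac{1}{4}\right) + W = \left(-5\right) \left(- \frac{1}{2}\right) + W = \frac{5}{2} + W$)
$j{\left(f \right)} - -232 = \left(\frac{5}{2} + 60\right) - -232 = \frac{125}{2} + 232 = \frac{589}{2}$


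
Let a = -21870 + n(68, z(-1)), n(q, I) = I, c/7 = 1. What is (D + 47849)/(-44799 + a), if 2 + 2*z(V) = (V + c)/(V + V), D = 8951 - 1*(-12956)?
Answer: -139512/133343 ≈ -1.0463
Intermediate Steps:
D = 21907 (D = 8951 + 12956 = 21907)
c = 7 (c = 7*1 = 7)
z(V) = -1 + (7 + V)/(4*V) (z(V) = -1 + ((V + 7)/(V + V))/2 = -1 + ((7 + V)/((2*V)))/2 = -1 + ((7 + V)*(1/(2*V)))/2 = -1 + ((7 + V)/(2*V))/2 = -1 + (7 + V)/(4*V))
a = -43745/2 (a = -21870 + (1/4)*(7 - 3*(-1))/(-1) = -21870 + (1/4)*(-1)*(7 + 3) = -21870 + (1/4)*(-1)*10 = -21870 - 5/2 = -43745/2 ≈ -21873.)
(D + 47849)/(-44799 + a) = (21907 + 47849)/(-44799 - 43745/2) = 69756/(-133343/2) = 69756*(-2/133343) = -139512/133343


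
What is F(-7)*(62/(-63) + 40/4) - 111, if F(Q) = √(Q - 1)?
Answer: -111 + 1136*I*√2/63 ≈ -111.0 + 25.501*I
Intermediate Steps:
F(Q) = √(-1 + Q)
F(-7)*(62/(-63) + 40/4) - 111 = √(-1 - 7)*(62/(-63) + 40/4) - 111 = √(-8)*(62*(-1/63) + 40*(¼)) - 111 = (2*I*√2)*(-62/63 + 10) - 111 = (2*I*√2)*(568/63) - 111 = 1136*I*√2/63 - 111 = -111 + 1136*I*√2/63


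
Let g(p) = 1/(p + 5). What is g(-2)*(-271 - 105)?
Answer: -376/3 ≈ -125.33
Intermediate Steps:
g(p) = 1/(5 + p)
g(-2)*(-271 - 105) = (-271 - 105)/(5 - 2) = -376/3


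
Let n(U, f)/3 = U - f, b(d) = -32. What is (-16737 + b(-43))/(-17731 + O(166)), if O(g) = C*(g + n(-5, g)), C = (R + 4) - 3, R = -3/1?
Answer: 16769/17037 ≈ 0.98427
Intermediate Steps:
R = -3 (R = -3*1 = -3)
n(U, f) = -3*f + 3*U (n(U, f) = 3*(U - f) = -3*f + 3*U)
C = -2 (C = (-3 + 4) - 3 = 1 - 3 = -2)
O(g) = 30 + 4*g (O(g) = -2*(g + (-3*g + 3*(-5))) = -2*(g + (-3*g - 15)) = -2*(g + (-15 - 3*g)) = -2*(-15 - 2*g) = 30 + 4*g)
(-16737 + b(-43))/(-17731 + O(166)) = (-16737 - 32)/(-17731 + (30 + 4*166)) = -16769/(-17731 + (30 + 664)) = -16769/(-17731 + 694) = -16769/(-17037) = -16769*(-1/17037) = 16769/17037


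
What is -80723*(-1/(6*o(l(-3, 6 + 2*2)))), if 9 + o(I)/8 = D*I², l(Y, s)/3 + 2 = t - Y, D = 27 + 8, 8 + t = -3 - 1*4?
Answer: 80723/2963088 ≈ 0.027243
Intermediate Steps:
t = -15 (t = -8 + (-3 - 1*4) = -8 + (-3 - 4) = -8 - 7 = -15)
D = 35
l(Y, s) = -51 - 3*Y (l(Y, s) = -6 + 3*(-15 - Y) = -6 + (-45 - 3*Y) = -51 - 3*Y)
o(I) = -72 + 280*I² (o(I) = -72 + 8*(35*I²) = -72 + 280*I²)
-80723*(-1/(6*o(l(-3, 6 + 2*2)))) = -80723*(-1/(6*(-72 + 280*(-51 - 3*(-3))²))) = -80723*(-1/(6*(-72 + 280*(-51 + 9)²))) = -80723*(-1/(6*(-72 + 280*(-42)²))) = -80723*(-1/(6*(-72 + 280*1764))) = -80723*(-1/(6*(-72 + 493920))) = -80723/((-6*493848)) = -80723/(-2963088) = -80723*(-1/2963088) = 80723/2963088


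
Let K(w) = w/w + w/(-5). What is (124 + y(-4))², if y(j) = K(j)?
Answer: 395641/25 ≈ 15826.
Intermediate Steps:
K(w) = 1 - w/5 (K(w) = 1 + w*(-⅕) = 1 - w/5)
y(j) = 1 - j/5
(124 + y(-4))² = (124 + (1 - ⅕*(-4)))² = (124 + (1 + ⅘))² = (124 + 9/5)² = (629/5)² = 395641/25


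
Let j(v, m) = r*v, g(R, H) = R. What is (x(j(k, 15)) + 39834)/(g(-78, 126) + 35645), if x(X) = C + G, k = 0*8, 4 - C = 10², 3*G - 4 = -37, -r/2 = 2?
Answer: 39727/35567 ≈ 1.1170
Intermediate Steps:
r = -4 (r = -2*2 = -4)
G = -11 (G = 4/3 + (⅓)*(-37) = 4/3 - 37/3 = -11)
C = -96 (C = 4 - 1*10² = 4 - 1*100 = 4 - 100 = -96)
k = 0
j(v, m) = -4*v
x(X) = -107 (x(X) = -96 - 11 = -107)
(x(j(k, 15)) + 39834)/(g(-78, 126) + 35645) = (-107 + 39834)/(-78 + 35645) = 39727/35567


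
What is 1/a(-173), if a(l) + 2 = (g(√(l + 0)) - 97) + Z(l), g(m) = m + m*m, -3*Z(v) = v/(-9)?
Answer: -27*I/(27*√173 + 7517*I) ≈ -0.0035839 - 0.00016931*I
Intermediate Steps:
Z(v) = v/27 (Z(v) = -v/(3*(-9)) = -v*(-1)/(3*9) = -(-1)*v/27 = v/27)
g(m) = m + m²
a(l) = -99 + l/27 + √l*(1 + √l) (a(l) = -2 + ((√(l + 0)*(1 + √(l + 0)) - 97) + l/27) = -2 + ((√l*(1 + √l) - 97) + l/27) = -2 + ((-97 + √l*(1 + √l)) + l/27) = -2 + (-97 + l/27 + √l*(1 + √l)) = -99 + l/27 + √l*(1 + √l))
1/a(-173) = 1/(-99 + √(-173) + (28/27)*(-173)) = 1/(-99 + I*√173 - 4844/27) = 1/(-7517/27 + I*√173)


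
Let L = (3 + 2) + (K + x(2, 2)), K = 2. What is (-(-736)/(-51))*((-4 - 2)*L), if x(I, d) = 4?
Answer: 16192/17 ≈ 952.47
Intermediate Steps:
L = 11 (L = (3 + 2) + (2 + 4) = 5 + 6 = 11)
(-(-736)/(-51))*((-4 - 2)*L) = (-(-736)/(-51))*((-4 - 2)*11) = (-(-736)*(-1)/51)*(-6*11) = -8*92/51*(-66) = -736/51*(-66) = 16192/17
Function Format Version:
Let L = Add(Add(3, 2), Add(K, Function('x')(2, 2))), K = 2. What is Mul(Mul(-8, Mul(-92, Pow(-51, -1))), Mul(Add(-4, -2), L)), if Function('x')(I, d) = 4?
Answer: Rational(16192, 17) ≈ 952.47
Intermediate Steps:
L = 11 (L = Add(Add(3, 2), Add(2, 4)) = Add(5, 6) = 11)
Mul(Mul(-8, Mul(-92, Pow(-51, -1))), Mul(Add(-4, -2), L)) = Mul(Mul(-8, Mul(-92, Pow(-51, -1))), Mul(Add(-4, -2), 11)) = Mul(Mul(-8, Mul(-92, Rational(-1, 51))), Mul(-6, 11)) = Mul(Mul(-8, Rational(92, 51)), -66) = Mul(Rational(-736, 51), -66) = Rational(16192, 17)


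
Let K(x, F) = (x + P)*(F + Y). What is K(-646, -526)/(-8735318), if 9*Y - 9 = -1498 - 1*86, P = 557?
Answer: -62389/8735318 ≈ -0.0071422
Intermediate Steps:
Y = -175 (Y = 1 + (-1498 - 1*86)/9 = 1 + (-1498 - 86)/9 = 1 + (⅑)*(-1584) = 1 - 176 = -175)
K(x, F) = (-175 + F)*(557 + x) (K(x, F) = (x + 557)*(F - 175) = (557 + x)*(-175 + F) = (-175 + F)*(557 + x))
K(-646, -526)/(-8735318) = (-97475 - 175*(-646) + 557*(-526) - 526*(-646))/(-8735318) = (-97475 + 113050 - 292982 + 339796)*(-1/8735318) = 62389*(-1/8735318) = -62389/8735318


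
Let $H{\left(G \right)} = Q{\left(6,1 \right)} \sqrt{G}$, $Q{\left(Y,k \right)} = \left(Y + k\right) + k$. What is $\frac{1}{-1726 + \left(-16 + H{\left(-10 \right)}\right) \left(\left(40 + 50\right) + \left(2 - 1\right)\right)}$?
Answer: $- \frac{1591}{7712482} - \frac{182 i \sqrt{10}}{3856241} \approx -0.00020629 - 0.00014925 i$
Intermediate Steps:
$Q{\left(Y,k \right)} = Y + 2 k$
$H{\left(G \right)} = 8 \sqrt{G}$ ($H{\left(G \right)} = \left(6 + 2 \cdot 1\right) \sqrt{G} = \left(6 + 2\right) \sqrt{G} = 8 \sqrt{G}$)
$\frac{1}{-1726 + \left(-16 + H{\left(-10 \right)}\right) \left(\left(40 + 50\right) + \left(2 - 1\right)\right)} = \frac{1}{-1726 + \left(-16 + 8 \sqrt{-10}\right) \left(\left(40 + 50\right) + \left(2 - 1\right)\right)} = \frac{1}{-1726 + \left(-16 + 8 i \sqrt{10}\right) \left(90 + 1\right)} = \frac{1}{-1726 + \left(-16 + 8 i \sqrt{10}\right) 91} = \frac{1}{-1726 - \left(1456 - 728 i \sqrt{10}\right)} = \frac{1}{-3182 + 728 i \sqrt{10}}$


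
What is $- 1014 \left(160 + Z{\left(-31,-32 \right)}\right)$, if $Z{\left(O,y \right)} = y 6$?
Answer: $32448$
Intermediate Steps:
$Z{\left(O,y \right)} = 6 y$
$- 1014 \left(160 + Z{\left(-31,-32 \right)}\right) = - 1014 \left(160 + 6 \left(-32\right)\right) = - 1014 \left(160 - 192\right) = \left(-1014\right) \left(-32\right) = 32448$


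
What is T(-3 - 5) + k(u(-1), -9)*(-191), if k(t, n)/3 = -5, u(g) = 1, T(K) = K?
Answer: 2857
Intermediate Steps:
k(t, n) = -15 (k(t, n) = 3*(-5) = -15)
T(-3 - 5) + k(u(-1), -9)*(-191) = (-3 - 5) - 15*(-191) = -8 + 2865 = 2857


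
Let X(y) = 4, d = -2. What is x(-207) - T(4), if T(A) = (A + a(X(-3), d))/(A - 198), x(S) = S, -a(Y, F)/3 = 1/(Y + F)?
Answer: -80311/388 ≈ -206.99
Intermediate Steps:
a(Y, F) = -3/(F + Y) (a(Y, F) = -3/(Y + F) = -3/(F + Y))
T(A) = (-3/2 + A)/(-198 + A) (T(A) = (A - 3/(-2 + 4))/(A - 198) = (A - 3/2)/(-198 + A) = (-3/2 + A)/(-198 + A))
x(-207) - T(4) = -207 - (-3/2 + 4)/(-198 + 4) = -207 - 5/((-194)*2) = -207 - (-1)*5/(194*2) = -207 - 1*(-5/388) = -207 + 5/388 = -80311/388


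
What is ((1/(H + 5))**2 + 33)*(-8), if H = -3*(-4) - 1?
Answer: -8449/32 ≈ -264.03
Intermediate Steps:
H = 11 (H = 12 - 1 = 11)
((1/(H + 5))**2 + 33)*(-8) = ((1/(11 + 5))**2 + 33)*(-8) = ((1/16)**2 + 33)*(-8) = (1/256 + 33)*(-8) = (8449/256)*(-8) = -8449/32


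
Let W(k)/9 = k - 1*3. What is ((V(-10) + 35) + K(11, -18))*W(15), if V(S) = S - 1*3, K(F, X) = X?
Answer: 432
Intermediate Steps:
W(k) = -27 + 9*k (W(k) = 9*(k - 1*3) = 9*(k - 3) = 9*(-3 + k) = -27 + 9*k)
V(S) = -3 + S (V(S) = S - 3 = -3 + S)
((V(-10) + 35) + K(11, -18))*W(15) = (((-3 - 10) + 35) - 18)*(-27 + 9*15) = ((-13 + 35) - 18)*(-27 + 135) = (22 - 18)*108 = 4*108 = 432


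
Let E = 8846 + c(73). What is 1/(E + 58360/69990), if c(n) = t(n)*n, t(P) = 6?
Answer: 6999/64984552 ≈ 0.00010770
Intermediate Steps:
c(n) = 6*n
E = 9284 (E = 8846 + 6*73 = 8846 + 438 = 9284)
1/(E + 58360/69990) = 1/(9284 + 58360/69990) = 1/(9284 + 58360*(1/69990)) = 1/(9284 + 5836/6999) = 1/(64984552/6999) = 6999/64984552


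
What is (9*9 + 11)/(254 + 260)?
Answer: 46/257 ≈ 0.17899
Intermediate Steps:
(9*9 + 11)/(254 + 260) = (81 + 11)/514 = (1/514)*92 = 46/257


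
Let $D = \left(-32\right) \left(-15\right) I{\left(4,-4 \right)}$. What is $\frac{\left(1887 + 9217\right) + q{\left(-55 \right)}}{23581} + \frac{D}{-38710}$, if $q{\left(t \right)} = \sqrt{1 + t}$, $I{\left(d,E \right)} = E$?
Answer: $\frac{47511136}{91282051} + \frac{3 i \sqrt{6}}{23581} \approx 0.52049 + 0.00031163 i$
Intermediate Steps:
$D = -1920$ ($D = \left(-32\right) \left(-15\right) \left(-4\right) = 480 \left(-4\right) = -1920$)
$\frac{\left(1887 + 9217\right) + q{\left(-55 \right)}}{23581} + \frac{D}{-38710} = \frac{\left(1887 + 9217\right) + \sqrt{1 - 55}}{23581} - \frac{1920}{-38710} = \left(11104 + \sqrt{-54}\right) \frac{1}{23581} - - \frac{192}{3871} = \left(11104 + 3 i \sqrt{6}\right) \frac{1}{23581} + \frac{192}{3871} = \left(\frac{11104}{23581} + \frac{3 i \sqrt{6}}{23581}\right) + \frac{192}{3871} = \frac{47511136}{91282051} + \frac{3 i \sqrt{6}}{23581}$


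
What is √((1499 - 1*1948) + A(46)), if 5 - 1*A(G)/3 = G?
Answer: 2*I*√143 ≈ 23.917*I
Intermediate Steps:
A(G) = 15 - 3*G
√((1499 - 1*1948) + A(46)) = √((1499 - 1*1948) + (15 - 3*46)) = √((1499 - 1948) + (15 - 138)) = √(-449 - 123) = √(-572) = 2*I*√143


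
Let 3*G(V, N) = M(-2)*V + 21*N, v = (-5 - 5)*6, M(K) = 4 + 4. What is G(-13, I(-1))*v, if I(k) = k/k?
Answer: 1660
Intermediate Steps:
M(K) = 8
v = -60 (v = -10*6 = -60)
I(k) = 1
G(V, N) = 7*N + 8*V/3 (G(V, N) = (8*V + 21*N)/3 = 7*N + 8*V/3)
G(-13, I(-1))*v = (7*1 + (8/3)*(-13))*(-60) = (7 - 104/3)*(-60) = -83/3*(-60) = 1660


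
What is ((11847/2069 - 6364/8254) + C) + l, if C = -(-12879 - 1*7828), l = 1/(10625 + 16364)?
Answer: 4773125419523791/230452674607 ≈ 20712.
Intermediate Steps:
l = 1/26989 ≈ 3.7052e-5
C = 20707 (C = -(-12879 - 7828) = -1*(-20707) = 20707)
((11847/2069 - 6364/8254) + C) + l = ((11847/2069 - 6364/8254) + 20707) + 1/26989 = ((11847*(1/2069) - 6364*1/8254) + 20707) + 1/26989 = ((11847/2069 - 3182/4127) + 20707) + 1/26989 = (42309011/8538763 + 20707) + 1/26989 = 176854474452/8538763 + 1/26989 = 4773125419523791/230452674607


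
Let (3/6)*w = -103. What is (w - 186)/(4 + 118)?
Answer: -196/61 ≈ -3.2131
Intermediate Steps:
w = -206 (w = 2*(-103) = -206)
(w - 186)/(4 + 118) = (-206 - 186)/(4 + 118) = -392/122 = -392*1/122 = -196/61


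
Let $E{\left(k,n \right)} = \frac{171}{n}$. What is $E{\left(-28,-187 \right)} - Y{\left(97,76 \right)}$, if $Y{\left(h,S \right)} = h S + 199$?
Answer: $- \frac{1415948}{187} \approx -7571.9$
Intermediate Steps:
$Y{\left(h,S \right)} = 199 + S h$ ($Y{\left(h,S \right)} = S h + 199 = 199 + S h$)
$E{\left(-28,-187 \right)} - Y{\left(97,76 \right)} = \frac{171}{-187} - \left(199 + 76 \cdot 97\right) = 171 \left(- \frac{1}{187}\right) - \left(199 + 7372\right) = - \frac{171}{187} - 7571 = - \frac{1415948}{187}$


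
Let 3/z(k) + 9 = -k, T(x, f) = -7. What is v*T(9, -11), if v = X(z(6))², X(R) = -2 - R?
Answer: -567/25 ≈ -22.680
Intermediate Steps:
z(k) = 3/(-9 - k)
v = 81/25 (v = (-2 - (-3)/(9 + 6))² = (-2 - (-3)/15)² = (-2 - 1*(-⅕))² = (-2 + ⅕)² = (-9/5)² = 81/25 ≈ 3.2400)
v*T(9, -11) = (81/25)*(-7) = -567/25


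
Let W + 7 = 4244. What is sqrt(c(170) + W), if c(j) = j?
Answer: sqrt(4407) ≈ 66.385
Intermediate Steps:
W = 4237 (W = -7 + 4244 = 4237)
sqrt(c(170) + W) = sqrt(170 + 4237) = sqrt(4407)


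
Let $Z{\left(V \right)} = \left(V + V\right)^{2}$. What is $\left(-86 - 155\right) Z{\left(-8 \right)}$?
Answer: $-61696$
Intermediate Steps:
$Z{\left(V \right)} = 4 V^{2}$ ($Z{\left(V \right)} = \left(2 V\right)^{2} = 4 V^{2}$)
$\left(-86 - 155\right) Z{\left(-8 \right)} = \left(-86 - 155\right) 4 \left(-8\right)^{2} = - 241 \cdot 4 \cdot 64 = \left(-241\right) 256 = -61696$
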